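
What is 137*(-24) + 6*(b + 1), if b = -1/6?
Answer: -3283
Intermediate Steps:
b = -1/6 (b = -1*1/6 = -1/6 ≈ -0.16667)
137*(-24) + 6*(b + 1) = 137*(-24) + 6*(-1/6 + 1) = -3288 + 6*(5/6) = -3288 + 5 = -3283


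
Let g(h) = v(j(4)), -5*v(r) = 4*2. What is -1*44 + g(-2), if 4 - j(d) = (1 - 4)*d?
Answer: -228/5 ≈ -45.600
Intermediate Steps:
j(d) = 4 + 3*d (j(d) = 4 - (1 - 4)*d = 4 - (-3)*d = 4 + 3*d)
v(r) = -8/5 (v(r) = -4*2/5 = -⅕*8 = -8/5)
g(h) = -8/5
-1*44 + g(-2) = -1*44 - 8/5 = -44 - 8/5 = -228/5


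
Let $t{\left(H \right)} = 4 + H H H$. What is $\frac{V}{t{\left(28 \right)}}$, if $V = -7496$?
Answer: $- \frac{1874}{5489} \approx -0.34141$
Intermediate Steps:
$t{\left(H \right)} = 4 + H^{3}$ ($t{\left(H \right)} = 4 + H H^{2} = 4 + H^{3}$)
$\frac{V}{t{\left(28 \right)}} = - \frac{7496}{4 + 28^{3}} = - \frac{7496}{4 + 21952} = - \frac{7496}{21956} = \left(-7496\right) \frac{1}{21956} = - \frac{1874}{5489}$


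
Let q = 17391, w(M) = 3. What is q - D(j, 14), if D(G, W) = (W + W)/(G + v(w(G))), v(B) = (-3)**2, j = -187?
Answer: 1547813/89 ≈ 17391.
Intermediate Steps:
v(B) = 9
D(G, W) = 2*W/(9 + G) (D(G, W) = (W + W)/(G + 9) = (2*W)/(9 + G) = 2*W/(9 + G))
q - D(j, 14) = 17391 - 2*14/(9 - 187) = 17391 - 2*14/(-178) = 17391 - 2*14*(-1)/178 = 17391 - 1*(-14/89) = 17391 + 14/89 = 1547813/89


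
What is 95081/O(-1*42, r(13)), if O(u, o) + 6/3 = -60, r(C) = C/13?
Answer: -95081/62 ≈ -1533.6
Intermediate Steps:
r(C) = C/13 (r(C) = C*(1/13) = C/13)
O(u, o) = -62 (O(u, o) = -2 - 60 = -62)
95081/O(-1*42, r(13)) = 95081/(-62) = 95081*(-1/62) = -95081/62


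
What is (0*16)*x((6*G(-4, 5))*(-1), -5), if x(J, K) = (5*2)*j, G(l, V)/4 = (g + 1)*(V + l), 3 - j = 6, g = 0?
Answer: 0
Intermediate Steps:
j = -3 (j = 3 - 1*6 = 3 - 6 = -3)
G(l, V) = 4*V + 4*l (G(l, V) = 4*((0 + 1)*(V + l)) = 4*(1*(V + l)) = 4*(V + l) = 4*V + 4*l)
x(J, K) = -30 (x(J, K) = (5*2)*(-3) = 10*(-3) = -30)
(0*16)*x((6*G(-4, 5))*(-1), -5) = (0*16)*(-30) = 0*(-30) = 0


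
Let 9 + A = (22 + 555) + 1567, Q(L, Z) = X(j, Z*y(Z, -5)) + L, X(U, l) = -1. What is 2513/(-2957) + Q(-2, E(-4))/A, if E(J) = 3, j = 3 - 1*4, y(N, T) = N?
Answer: -5374126/6313195 ≈ -0.85125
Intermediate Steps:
j = -1 (j = 3 - 4 = -1)
Q(L, Z) = -1 + L
A = 2135 (A = -9 + ((22 + 555) + 1567) = -9 + (577 + 1567) = -9 + 2144 = 2135)
2513/(-2957) + Q(-2, E(-4))/A = 2513/(-2957) + (-1 - 2)/2135 = 2513*(-1/2957) - 3*1/2135 = -2513/2957 - 3/2135 = -5374126/6313195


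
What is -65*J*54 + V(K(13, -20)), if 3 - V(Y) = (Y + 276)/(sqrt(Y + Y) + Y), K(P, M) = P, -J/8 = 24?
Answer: 7412864/11 + 289*sqrt(26)/143 ≈ 6.7391e+5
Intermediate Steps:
J = -192 (J = -8*24 = -192)
V(Y) = 3 - (276 + Y)/(Y + sqrt(2)*sqrt(Y)) (V(Y) = 3 - (Y + 276)/(sqrt(Y + Y) + Y) = 3 - (276 + Y)/(sqrt(2*Y) + Y) = 3 - (276 + Y)/(sqrt(2)*sqrt(Y) + Y) = 3 - (276 + Y)/(Y + sqrt(2)*sqrt(Y)))
-65*J*54 + V(K(13, -20)) = -65*(-192)*54 + (-276 + 2*13 + 3*sqrt(2)*sqrt(13))/(13 + sqrt(2)*sqrt(13)) = 12480*54 + (-276 + 26 + 3*sqrt(26))/(13 + sqrt(26)) = 673920 + (-250 + 3*sqrt(26))/(13 + sqrt(26))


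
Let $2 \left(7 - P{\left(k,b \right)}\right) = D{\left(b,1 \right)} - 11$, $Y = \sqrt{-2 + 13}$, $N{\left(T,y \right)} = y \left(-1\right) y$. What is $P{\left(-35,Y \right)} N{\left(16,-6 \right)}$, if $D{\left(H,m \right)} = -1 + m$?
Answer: $-450$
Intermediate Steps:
$N{\left(T,y \right)} = - y^{2}$ ($N{\left(T,y \right)} = - y y = - y^{2}$)
$Y = \sqrt{11} \approx 3.3166$
$P{\left(k,b \right)} = \frac{25}{2}$ ($P{\left(k,b \right)} = 7 - \frac{\left(-1 + 1\right) - 11}{2} = 7 - \frac{0 - 11}{2} = 7 - - \frac{11}{2} = 7 + \frac{11}{2} = \frac{25}{2}$)
$P{\left(-35,Y \right)} N{\left(16,-6 \right)} = \frac{25 \left(- \left(-6\right)^{2}\right)}{2} = \frac{25 \left(\left(-1\right) 36\right)}{2} = \frac{25}{2} \left(-36\right) = -450$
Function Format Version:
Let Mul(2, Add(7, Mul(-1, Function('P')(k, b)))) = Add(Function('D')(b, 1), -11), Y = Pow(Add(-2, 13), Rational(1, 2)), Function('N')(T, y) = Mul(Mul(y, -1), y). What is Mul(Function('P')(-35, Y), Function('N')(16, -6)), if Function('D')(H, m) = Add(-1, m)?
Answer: -450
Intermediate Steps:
Function('N')(T, y) = Mul(-1, Pow(y, 2)) (Function('N')(T, y) = Mul(Mul(-1, y), y) = Mul(-1, Pow(y, 2)))
Y = Pow(11, Rational(1, 2)) ≈ 3.3166
Function('P')(k, b) = Rational(25, 2) (Function('P')(k, b) = Add(7, Mul(Rational(-1, 2), Add(Add(-1, 1), -11))) = Add(7, Mul(Rational(-1, 2), Add(0, -11))) = Add(7, Mul(Rational(-1, 2), -11)) = Add(7, Rational(11, 2)) = Rational(25, 2))
Mul(Function('P')(-35, Y), Function('N')(16, -6)) = Mul(Rational(25, 2), Mul(-1, Pow(-6, 2))) = Mul(Rational(25, 2), Mul(-1, 36)) = Mul(Rational(25, 2), -36) = -450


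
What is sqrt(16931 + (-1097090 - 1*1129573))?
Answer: 2*I*sqrt(552433) ≈ 1486.5*I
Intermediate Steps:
sqrt(16931 + (-1097090 - 1*1129573)) = sqrt(16931 + (-1097090 - 1129573)) = sqrt(16931 - 2226663) = sqrt(-2209732) = 2*I*sqrt(552433)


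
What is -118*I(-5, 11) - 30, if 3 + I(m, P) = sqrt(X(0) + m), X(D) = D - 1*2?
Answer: 324 - 118*I*sqrt(7) ≈ 324.0 - 312.2*I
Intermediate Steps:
X(D) = -2 + D (X(D) = D - 2 = -2 + D)
I(m, P) = -3 + sqrt(-2 + m) (I(m, P) = -3 + sqrt((-2 + 0) + m) = -3 + sqrt(-2 + m))
-118*I(-5, 11) - 30 = -118*(-3 + sqrt(-2 - 5)) - 30 = -118*(-3 + sqrt(-7)) - 30 = -118*(-3 + I*sqrt(7)) - 30 = (354 - 118*I*sqrt(7)) - 30 = 324 - 118*I*sqrt(7)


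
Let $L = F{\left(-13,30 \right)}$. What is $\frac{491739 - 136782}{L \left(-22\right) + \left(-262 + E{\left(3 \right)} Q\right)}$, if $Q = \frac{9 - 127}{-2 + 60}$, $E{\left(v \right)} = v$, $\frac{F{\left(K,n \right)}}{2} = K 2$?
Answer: $\frac{3431251}{8467} \approx 405.25$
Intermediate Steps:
$F{\left(K,n \right)} = 4 K$ ($F{\left(K,n \right)} = 2 K 2 = 2 \cdot 2 K = 4 K$)
$L = -52$ ($L = 4 \left(-13\right) = -52$)
$Q = - \frac{59}{29}$ ($Q = - \frac{118}{58} = \left(-118\right) \frac{1}{58} = - \frac{59}{29} \approx -2.0345$)
$\frac{491739 - 136782}{L \left(-22\right) + \left(-262 + E{\left(3 \right)} Q\right)} = \frac{491739 - 136782}{\left(-52\right) \left(-22\right) + \left(-262 + 3 \left(- \frac{59}{29}\right)\right)} = \frac{354957}{1144 - \frac{7775}{29}} = \frac{354957}{\frac{25401}{29}} = 354957 \cdot \frac{29}{25401} = \frac{3431251}{8467}$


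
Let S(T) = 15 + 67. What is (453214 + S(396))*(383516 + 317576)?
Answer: 317802199232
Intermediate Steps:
S(T) = 82
(453214 + S(396))*(383516 + 317576) = (453214 + 82)*(383516 + 317576) = 453296*701092 = 317802199232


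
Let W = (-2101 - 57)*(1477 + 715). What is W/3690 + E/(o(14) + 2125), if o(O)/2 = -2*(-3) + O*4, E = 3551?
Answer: -5312711237/4149405 ≈ -1280.4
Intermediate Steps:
W = -4730336 (W = -2158*2192 = -4730336)
o(O) = 12 + 8*O (o(O) = 2*(-2*(-3) + O*4) = 2*(6 + 4*O) = 12 + 8*O)
W/3690 + E/(o(14) + 2125) = -4730336/3690 + 3551/((12 + 8*14) + 2125) = -4730336*1/3690 + 3551/((12 + 112) + 2125) = -2365168/1845 + 3551/(124 + 2125) = -2365168/1845 + 3551/2249 = -5312711237/4149405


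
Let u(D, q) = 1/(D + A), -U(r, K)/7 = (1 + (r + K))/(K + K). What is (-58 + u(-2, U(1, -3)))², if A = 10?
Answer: 214369/64 ≈ 3349.5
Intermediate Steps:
U(r, K) = -7*(1 + K + r)/(2*K) (U(r, K) = -7*(1 + (r + K))/(K + K) = -7*(1 + (K + r))/(2*K) = -7*(1 + K + r)*1/(2*K) = -7*(1 + K + r)/(2*K))
u(D, q) = 1/(10 + D) (u(D, q) = 1/(D + 10) = 1/(10 + D))
(-58 + u(-2, U(1, -3)))² = (-58 + 1/(10 - 2))² = (-58 + 1/8)² = (-58 + ⅛)² = (-463/8)² = 214369/64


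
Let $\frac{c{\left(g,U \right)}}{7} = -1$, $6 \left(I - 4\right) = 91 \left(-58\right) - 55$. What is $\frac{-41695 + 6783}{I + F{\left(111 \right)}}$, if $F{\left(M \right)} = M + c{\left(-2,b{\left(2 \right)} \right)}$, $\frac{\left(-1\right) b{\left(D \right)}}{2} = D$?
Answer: $\frac{209472}{4685} \approx 44.711$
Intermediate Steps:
$b{\left(D \right)} = - 2 D$
$I = - \frac{5309}{6}$ ($I = 4 + \frac{91 \left(-58\right) - 55}{6} = 4 + \frac{-5278 - 55}{6} = 4 + \frac{1}{6} \left(-5333\right) = 4 - \frac{5333}{6} = - \frac{5309}{6} \approx -884.83$)
$c{\left(g,U \right)} = -7$ ($c{\left(g,U \right)} = 7 \left(-1\right) = -7$)
$F{\left(M \right)} = -7 + M$ ($F{\left(M \right)} = M - 7 = -7 + M$)
$\frac{-41695 + 6783}{I + F{\left(111 \right)}} = \frac{-41695 + 6783}{- \frac{5309}{6} + \left(-7 + 111\right)} = - \frac{34912}{- \frac{5309}{6} + 104} = - \frac{34912}{- \frac{4685}{6}} = \left(-34912\right) \left(- \frac{6}{4685}\right) = \frac{209472}{4685}$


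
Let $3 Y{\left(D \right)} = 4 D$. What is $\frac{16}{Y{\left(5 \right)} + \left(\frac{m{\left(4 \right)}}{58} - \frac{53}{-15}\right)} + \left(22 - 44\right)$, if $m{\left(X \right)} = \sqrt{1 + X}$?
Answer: $- \frac{178766938}{8749639} - \frac{23200 \sqrt{5}}{8749639} \approx -20.437$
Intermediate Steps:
$Y{\left(D \right)} = \frac{4 D}{3}$
$\frac{16}{Y{\left(5 \right)} + \left(\frac{m{\left(4 \right)}}{58} - \frac{53}{-15}\right)} + \left(22 - 44\right) = \frac{16}{\frac{4}{3} \cdot 5 + \left(\frac{\sqrt{1 + 4}}{58} - \frac{53}{-15}\right)} + \left(22 - 44\right) = \frac{16}{\frac{20}{3} + \left(\sqrt{5} \cdot \frac{1}{58} - - \frac{53}{15}\right)} - 22 = \frac{16}{\frac{20}{3} + \left(\frac{\sqrt{5}}{58} + \frac{53}{15}\right)} - 22 = \frac{16}{\frac{20}{3} + \left(\frac{53}{15} + \frac{\sqrt{5}}{58}\right)} - 22 = \frac{16}{\frac{51}{5} + \frac{\sqrt{5}}{58}} - 22 = -22 + \frac{16}{\frac{51}{5} + \frac{\sqrt{5}}{58}}$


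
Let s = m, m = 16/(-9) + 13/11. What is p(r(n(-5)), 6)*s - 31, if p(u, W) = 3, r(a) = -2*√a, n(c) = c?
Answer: -1082/33 ≈ -32.788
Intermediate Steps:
m = -59/99 (m = 16*(-⅑) + 13*(1/11) = -16/9 + 13/11 = -59/99 ≈ -0.59596)
s = -59/99 ≈ -0.59596
p(r(n(-5)), 6)*s - 31 = 3*(-59/99) - 31 = -59/33 - 31 = -1082/33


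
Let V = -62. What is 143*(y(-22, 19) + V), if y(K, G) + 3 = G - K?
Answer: -3432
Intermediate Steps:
y(K, G) = -3 + G - K (y(K, G) = -3 + (G - K) = -3 + G - K)
143*(y(-22, 19) + V) = 143*((-3 + 19 - 1*(-22)) - 62) = 143*((-3 + 19 + 22) - 62) = 143*(38 - 62) = 143*(-24) = -3432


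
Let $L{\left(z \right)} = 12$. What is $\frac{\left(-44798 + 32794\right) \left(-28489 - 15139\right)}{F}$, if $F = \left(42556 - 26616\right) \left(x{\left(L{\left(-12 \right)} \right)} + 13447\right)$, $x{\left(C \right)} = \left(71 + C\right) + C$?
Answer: $\frac{65463814}{26982435} \approx 2.4262$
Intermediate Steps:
$x{\left(C \right)} = 71 + 2 C$
$F = 215859480$ ($F = \left(42556 - 26616\right) \left(\left(71 + 2 \cdot 12\right) + 13447\right) = 15940 \left(\left(71 + 24\right) + 13447\right) = 15940 \left(95 + 13447\right) = 15940 \cdot 13542 = 215859480$)
$\frac{\left(-44798 + 32794\right) \left(-28489 - 15139\right)}{F} = \frac{\left(-44798 + 32794\right) \left(-28489 - 15139\right)}{215859480} = \left(-12004\right) \left(-43628\right) \frac{1}{215859480} = 523710512 \cdot \frac{1}{215859480} = \frac{65463814}{26982435}$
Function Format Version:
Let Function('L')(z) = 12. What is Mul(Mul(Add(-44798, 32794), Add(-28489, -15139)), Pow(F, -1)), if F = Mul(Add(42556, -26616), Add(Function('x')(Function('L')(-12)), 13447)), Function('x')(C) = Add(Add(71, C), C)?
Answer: Rational(65463814, 26982435) ≈ 2.4262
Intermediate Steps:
Function('x')(C) = Add(71, Mul(2, C))
F = 215859480 (F = Mul(Add(42556, -26616), Add(Add(71, Mul(2, 12)), 13447)) = Mul(15940, Add(Add(71, 24), 13447)) = Mul(15940, Add(95, 13447)) = Mul(15940, 13542) = 215859480)
Mul(Mul(Add(-44798, 32794), Add(-28489, -15139)), Pow(F, -1)) = Mul(Mul(Add(-44798, 32794), Add(-28489, -15139)), Pow(215859480, -1)) = Mul(Mul(-12004, -43628), Rational(1, 215859480)) = Mul(523710512, Rational(1, 215859480)) = Rational(65463814, 26982435)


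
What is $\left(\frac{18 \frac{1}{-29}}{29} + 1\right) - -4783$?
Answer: $\frac{4023326}{841} \approx 4784.0$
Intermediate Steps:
$\left(\frac{18 \frac{1}{-29}}{29} + 1\right) - -4783 = \left(18 \left(- \frac{1}{29}\right) \frac{1}{29} + 1\right) + 4783 = \left(\left(- \frac{18}{29}\right) \frac{1}{29} + 1\right) + 4783 = \left(- \frac{18}{841} + 1\right) + 4783 = \frac{823}{841} + 4783 = \frac{4023326}{841}$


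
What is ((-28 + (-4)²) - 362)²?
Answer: 139876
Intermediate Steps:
((-28 + (-4)²) - 362)² = ((-28 + 16) - 362)² = (-12 - 362)² = (-374)² = 139876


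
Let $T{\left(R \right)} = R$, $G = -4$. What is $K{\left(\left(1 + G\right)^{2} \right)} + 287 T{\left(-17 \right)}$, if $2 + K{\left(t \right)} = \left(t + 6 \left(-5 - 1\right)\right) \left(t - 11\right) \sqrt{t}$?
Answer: $-4719$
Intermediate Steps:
$K{\left(t \right)} = -2 + \sqrt{t} \left(-36 + t\right) \left(-11 + t\right)$ ($K{\left(t \right)} = -2 + \left(t + 6 \left(-5 - 1\right)\right) \left(t - 11\right) \sqrt{t} = -2 + \left(t + 6 \left(-6\right)\right) \left(-11 + t\right) \sqrt{t} = -2 + \left(t - 36\right) \left(-11 + t\right) \sqrt{t} = -2 + \left(-36 + t\right) \left(-11 + t\right) \sqrt{t} = -2 + \sqrt{t} \left(-36 + t\right) \left(-11 + t\right)$)
$K{\left(\left(1 + G\right)^{2} \right)} + 287 T{\left(-17 \right)} = \left(-2 + \left(\left(1 - 4\right)^{2}\right)^{\frac{5}{2}} - 47 \left(\left(1 - 4\right)^{2}\right)^{\frac{3}{2}} + 396 \sqrt{\left(1 - 4\right)^{2}}\right) + 287 \left(-17\right) = \left(-2 + \left(\left(-3\right)^{2}\right)^{\frac{5}{2}} - 47 \left(\left(-3\right)^{2}\right)^{\frac{3}{2}} + 396 \sqrt{\left(-3\right)^{2}}\right) - 4879 = \left(-2 + 9^{\frac{5}{2}} - 47 \cdot 9^{\frac{3}{2}} + 396 \sqrt{9}\right) - 4879 = \left(-2 + 243 - 1269 + 396 \cdot 3\right) - 4879 = \left(-2 + 243 - 1269 + 1188\right) - 4879 = 160 - 4879 = -4719$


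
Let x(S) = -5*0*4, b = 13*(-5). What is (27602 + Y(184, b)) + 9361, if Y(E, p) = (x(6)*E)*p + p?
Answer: 36898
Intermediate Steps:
b = -65
x(S) = 0 (x(S) = 0*4 = 0)
Y(E, p) = p (Y(E, p) = (0*E)*p + p = 0*p + p = 0 + p = p)
(27602 + Y(184, b)) + 9361 = (27602 - 65) + 9361 = 27537 + 9361 = 36898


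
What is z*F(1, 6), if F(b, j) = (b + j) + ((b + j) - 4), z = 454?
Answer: 4540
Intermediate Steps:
F(b, j) = -4 + 2*b + 2*j (F(b, j) = (b + j) + (-4 + b + j) = -4 + 2*b + 2*j)
z*F(1, 6) = 454*(-4 + 2*1 + 2*6) = 454*(-4 + 2 + 12) = 454*10 = 4540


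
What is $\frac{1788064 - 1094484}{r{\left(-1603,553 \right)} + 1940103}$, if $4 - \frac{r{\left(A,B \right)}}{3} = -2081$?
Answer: $\frac{346790}{973179} \approx 0.35635$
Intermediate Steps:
$r{\left(A,B \right)} = 6255$ ($r{\left(A,B \right)} = 12 - -6243 = 12 + 6243 = 6255$)
$\frac{1788064 - 1094484}{r{\left(-1603,553 \right)} + 1940103} = \frac{1788064 - 1094484}{6255 + 1940103} = \frac{693580}{1946358} = 693580 \cdot \frac{1}{1946358} = \frac{346790}{973179}$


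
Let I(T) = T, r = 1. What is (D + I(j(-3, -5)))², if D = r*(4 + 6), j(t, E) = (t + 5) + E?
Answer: 49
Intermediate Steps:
j(t, E) = 5 + E + t (j(t, E) = (5 + t) + E = 5 + E + t)
D = 10 (D = 1*(4 + 6) = 1*10 = 10)
(D + I(j(-3, -5)))² = (10 + (5 - 5 - 3))² = (10 - 3)² = 7² = 49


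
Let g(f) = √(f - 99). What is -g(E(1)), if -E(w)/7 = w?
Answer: -I*√106 ≈ -10.296*I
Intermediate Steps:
E(w) = -7*w
g(f) = √(-99 + f)
-g(E(1)) = -√(-99 - 7*1) = -√(-99 - 7) = -√(-106) = -I*√106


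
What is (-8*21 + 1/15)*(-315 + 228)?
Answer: 73051/5 ≈ 14610.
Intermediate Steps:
(-8*21 + 1/15)*(-315 + 228) = (-168 + 1/15)*(-87) = -2519/15*(-87) = 73051/5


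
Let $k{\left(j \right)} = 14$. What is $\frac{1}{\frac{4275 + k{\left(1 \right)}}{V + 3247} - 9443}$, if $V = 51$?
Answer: $- \frac{3298}{31138725} \approx -0.00010591$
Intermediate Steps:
$\frac{1}{\frac{4275 + k{\left(1 \right)}}{V + 3247} - 9443} = \frac{1}{\frac{4275 + 14}{51 + 3247} - 9443} = \frac{1}{\frac{4289}{3298} - 9443} = \frac{1}{- \frac{31138725}{3298}} = - \frac{3298}{31138725}$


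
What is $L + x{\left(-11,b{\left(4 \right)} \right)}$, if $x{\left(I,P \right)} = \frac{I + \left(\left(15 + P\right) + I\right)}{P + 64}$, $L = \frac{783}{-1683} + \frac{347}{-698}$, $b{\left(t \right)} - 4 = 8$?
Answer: $- \frac{4447055}{4959988} \approx -0.89659$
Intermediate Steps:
$b{\left(t \right)} = 12$ ($b{\left(t \right)} = 4 + 8 = 12$)
$L = - \frac{125615}{130526}$ ($L = 783 \left(- \frac{1}{1683}\right) + 347 \left(- \frac{1}{698}\right) = - \frac{87}{187} - \frac{347}{698} = - \frac{125615}{130526} \approx -0.96238$)
$x{\left(I,P \right)} = \frac{15 + P + 2 I}{64 + P}$ ($x{\left(I,P \right)} = \frac{I + \left(15 + I + P\right)}{64 + P} = \frac{15 + P + 2 I}{64 + P}$)
$L + x{\left(-11,b{\left(4 \right)} \right)} = - \frac{125615}{130526} + \frac{15 + 12 + 2 \left(-11\right)}{64 + 12} = - \frac{125615}{130526} + \frac{15 + 12 - 22}{76} = - \frac{125615}{130526} + \frac{1}{76} \cdot 5 = - \frac{125615}{130526} + \frac{5}{76} = - \frac{4447055}{4959988}$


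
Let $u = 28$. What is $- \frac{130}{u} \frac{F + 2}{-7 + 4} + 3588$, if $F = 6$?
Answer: $\frac{75608}{21} \approx 3600.4$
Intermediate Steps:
$- \frac{130}{u} \frac{F + 2}{-7 + 4} + 3588 = - \frac{130}{28} \frac{6 + 2}{-7 + 4} + 3588 = \left(-130\right) \frac{1}{28} \frac{1}{-3} \cdot 8 + 3588 = - \frac{65 \left(\left(- \frac{1}{3}\right) 8\right)}{14} + 3588 = \left(- \frac{65}{14}\right) \left(- \frac{8}{3}\right) + 3588 = \frac{260}{21} + 3588 = \frac{75608}{21}$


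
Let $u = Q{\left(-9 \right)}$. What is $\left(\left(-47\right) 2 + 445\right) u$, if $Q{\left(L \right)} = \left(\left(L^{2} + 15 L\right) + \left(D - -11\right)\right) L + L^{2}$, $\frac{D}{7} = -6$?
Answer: $296946$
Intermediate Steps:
$D = -42$ ($D = 7 \left(-6\right) = -42$)
$Q{\left(L \right)} = L^{2} + L \left(-31 + L^{2} + 15 L\right)$ ($Q{\left(L \right)} = \left(\left(L^{2} + 15 L\right) - 31\right) L + L^{2} = \left(-31 + L^{2} + 15 L\right) L + L^{2} = L \left(-31 + L^{2} + 15 L\right) + L^{2} = L^{2} + L \left(-31 + L^{2} + 15 L\right)$)
$u = 846$ ($u = - 9 \left(-31 + \left(-9\right)^{2} + 16 \left(-9\right)\right) = - 9 \left(-31 + 81 - 144\right) = \left(-9\right) \left(-94\right) = 846$)
$\left(\left(-47\right) 2 + 445\right) u = \left(\left(-47\right) 2 + 445\right) 846 = \left(-94 + 445\right) 846 = 351 \cdot 846 = 296946$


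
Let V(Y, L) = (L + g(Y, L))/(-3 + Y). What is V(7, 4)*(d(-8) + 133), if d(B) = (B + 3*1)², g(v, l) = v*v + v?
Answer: 2370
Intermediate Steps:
g(v, l) = v + v² (g(v, l) = v² + v = v + v²)
d(B) = (3 + B)² (d(B) = (B + 3)² = (3 + B)²)
V(Y, L) = (L + Y*(1 + Y))/(-3 + Y)
V(7, 4)*(d(-8) + 133) = ((4 + 7*(1 + 7))/(-3 + 7))*((3 - 8)² + 133) = ((4 + 7*8)/4)*((-5)² + 133) = ((4 + 56)/4)*(25 + 133) = ((¼)*60)*158 = 15*158 = 2370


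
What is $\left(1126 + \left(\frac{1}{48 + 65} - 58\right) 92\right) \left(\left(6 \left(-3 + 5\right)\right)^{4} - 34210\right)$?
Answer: $\frac{6408746412}{113} \approx 5.6715 \cdot 10^{7}$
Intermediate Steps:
$\left(1126 + \left(\frac{1}{48 + 65} - 58\right) 92\right) \left(\left(6 \left(-3 + 5\right)\right)^{4} - 34210\right) = \left(1126 + \left(\frac{1}{113} - 58\right) 92\right) \left(\left(6 \cdot 2\right)^{4} - 34210\right) = \left(1126 + \left(\frac{1}{113} - 58\right) 92\right) \left(12^{4} - 34210\right) = \left(1126 - \frac{602876}{113}\right) \left(20736 - 34210\right) = \left(1126 - \frac{602876}{113}\right) \left(-13474\right) = \left(- \frac{475638}{113}\right) \left(-13474\right) = \frac{6408746412}{113}$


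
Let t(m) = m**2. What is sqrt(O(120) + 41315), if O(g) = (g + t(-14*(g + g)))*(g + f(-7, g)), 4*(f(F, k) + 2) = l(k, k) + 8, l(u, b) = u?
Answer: sqrt(1693499315) ≈ 41152.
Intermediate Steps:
f(F, k) = k/4 (f(F, k) = -2 + (k + 8)/4 = -2 + (8 + k)/4 = -2 + (2 + k/4) = k/4)
O(g) = 5*g*(g + 784*g**2)/4 (O(g) = (g + (-14*(g + g))**2)*(g + g/4) = (g + (-28*g)**2)*(5*g/4) = (g + 784*g**2)*(5*g/4) = 5*g*(g + 784*g**2)/4)
sqrt(O(120) + 41315) = sqrt(120**2*(5/4 + 980*120) + 41315) = sqrt(14400*(5/4 + 117600) + 41315) = sqrt(14400*(470405/4) + 41315) = sqrt(1693458000 + 41315) = sqrt(1693499315)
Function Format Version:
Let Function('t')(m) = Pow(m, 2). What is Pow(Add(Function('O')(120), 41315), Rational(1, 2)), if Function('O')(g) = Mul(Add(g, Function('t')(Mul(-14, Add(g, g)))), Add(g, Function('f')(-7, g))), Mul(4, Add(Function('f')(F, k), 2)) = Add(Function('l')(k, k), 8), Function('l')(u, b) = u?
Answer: Pow(1693499315, Rational(1, 2)) ≈ 41152.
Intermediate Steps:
Function('f')(F, k) = Mul(Rational(1, 4), k) (Function('f')(F, k) = Add(-2, Mul(Rational(1, 4), Add(k, 8))) = Add(-2, Mul(Rational(1, 4), Add(8, k))) = Add(-2, Add(2, Mul(Rational(1, 4), k))) = Mul(Rational(1, 4), k))
Function('O')(g) = Mul(Rational(5, 4), g, Add(g, Mul(784, Pow(g, 2)))) (Function('O')(g) = Mul(Add(g, Pow(Mul(-14, Add(g, g)), 2)), Add(g, Mul(Rational(1, 4), g))) = Mul(Add(g, Pow(Mul(-14, Mul(2, g)), 2)), Mul(Rational(5, 4), g)) = Mul(Add(g, Pow(Mul(-28, g), 2)), Mul(Rational(5, 4), g)) = Mul(Add(g, Mul(784, Pow(g, 2))), Mul(Rational(5, 4), g)) = Mul(Rational(5, 4), g, Add(g, Mul(784, Pow(g, 2)))))
Pow(Add(Function('O')(120), 41315), Rational(1, 2)) = Pow(Add(Mul(Pow(120, 2), Add(Rational(5, 4), Mul(980, 120))), 41315), Rational(1, 2)) = Pow(Add(Mul(14400, Add(Rational(5, 4), 117600)), 41315), Rational(1, 2)) = Pow(Add(Mul(14400, Rational(470405, 4)), 41315), Rational(1, 2)) = Pow(Add(1693458000, 41315), Rational(1, 2)) = Pow(1693499315, Rational(1, 2))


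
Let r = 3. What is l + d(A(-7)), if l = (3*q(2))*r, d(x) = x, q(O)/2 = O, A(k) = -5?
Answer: 31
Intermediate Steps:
q(O) = 2*O
l = 36 (l = (3*(2*2))*3 = (3*4)*3 = 12*3 = 36)
l + d(A(-7)) = 36 - 5 = 31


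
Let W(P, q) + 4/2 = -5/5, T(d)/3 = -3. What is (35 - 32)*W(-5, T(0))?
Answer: -9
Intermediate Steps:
T(d) = -9 (T(d) = 3*(-3) = -9)
W(P, q) = -3 (W(P, q) = -2 - 5/5 = -2 - 5*⅕ = -2 - 1 = -3)
(35 - 32)*W(-5, T(0)) = (35 - 32)*(-3) = 3*(-3) = -9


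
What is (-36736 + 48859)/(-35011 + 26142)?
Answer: -12123/8869 ≈ -1.3669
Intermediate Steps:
(-36736 + 48859)/(-35011 + 26142) = 12123/(-8869) = 12123*(-1/8869) = -12123/8869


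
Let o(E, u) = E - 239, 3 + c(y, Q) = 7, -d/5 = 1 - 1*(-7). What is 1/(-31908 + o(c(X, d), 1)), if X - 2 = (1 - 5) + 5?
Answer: -1/32143 ≈ -3.1111e-5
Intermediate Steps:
d = -40 (d = -5*(1 - 1*(-7)) = -5*(1 + 7) = -5*8 = -40)
X = 3 (X = 2 + ((1 - 5) + 5) = 2 + (-4 + 5) = 2 + 1 = 3)
c(y, Q) = 4 (c(y, Q) = -3 + 7 = 4)
o(E, u) = -239 + E
1/(-31908 + o(c(X, d), 1)) = 1/(-31908 + (-239 + 4)) = 1/(-31908 - 235) = 1/(-32143) = -1/32143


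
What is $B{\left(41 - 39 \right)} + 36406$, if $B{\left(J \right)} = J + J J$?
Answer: $36412$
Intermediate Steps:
$B{\left(J \right)} = J + J^{2}$
$B{\left(41 - 39 \right)} + 36406 = \left(41 - 39\right) \left(1 + \left(41 - 39\right)\right) + 36406 = 2 \left(1 + 2\right) + 36406 = 2 \cdot 3 + 36406 = 6 + 36406 = 36412$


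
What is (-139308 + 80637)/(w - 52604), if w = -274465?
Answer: 6519/36341 ≈ 0.17938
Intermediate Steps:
(-139308 + 80637)/(w - 52604) = (-139308 + 80637)/(-274465 - 52604) = -58671/(-327069) = -58671*(-1/327069) = 6519/36341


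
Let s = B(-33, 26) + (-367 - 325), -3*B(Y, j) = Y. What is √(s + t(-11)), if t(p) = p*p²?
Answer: 2*I*√503 ≈ 44.855*I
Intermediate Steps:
t(p) = p³
B(Y, j) = -Y/3
s = -681 (s = -⅓*(-33) + (-367 - 325) = 11 - 692 = -681)
√(s + t(-11)) = √(-681 + (-11)³) = √(-681 - 1331) = √(-2012) = 2*I*√503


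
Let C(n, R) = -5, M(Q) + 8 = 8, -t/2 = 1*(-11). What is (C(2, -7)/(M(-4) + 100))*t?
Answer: -11/10 ≈ -1.1000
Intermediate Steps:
t = 22 (t = -2*(-11) = 22)
M(Q) = 0 (M(Q) = -8 + 8 = 0)
(C(2, -7)/(M(-4) + 100))*t = (-5/(0 + 100))*22 = (-5/100)*22 = ((1/100)*(-5))*22 = -1/20*22 = -11/10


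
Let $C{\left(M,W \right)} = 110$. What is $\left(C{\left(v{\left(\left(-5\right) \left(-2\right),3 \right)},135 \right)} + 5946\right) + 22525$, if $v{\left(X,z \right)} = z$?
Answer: $28581$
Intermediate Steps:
$\left(C{\left(v{\left(\left(-5\right) \left(-2\right),3 \right)},135 \right)} + 5946\right) + 22525 = \left(110 + 5946\right) + 22525 = 6056 + 22525 = 28581$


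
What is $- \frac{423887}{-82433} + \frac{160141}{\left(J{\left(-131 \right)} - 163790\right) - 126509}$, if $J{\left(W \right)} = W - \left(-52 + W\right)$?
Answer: $\frac{109831027036}{23925930951} \approx 4.5905$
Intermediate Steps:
$J{\left(W \right)} = 52$
$- \frac{423887}{-82433} + \frac{160141}{\left(J{\left(-131 \right)} - 163790\right) - 126509} = - \frac{423887}{-82433} + \frac{160141}{\left(52 - 163790\right) - 126509} = \left(-423887\right) \left(- \frac{1}{82433}\right) + \frac{160141}{-163738 - 126509} = \frac{423887}{82433} + \frac{160141}{-290247} = \frac{423887}{82433} + 160141 \left(- \frac{1}{290247}\right) = \frac{423887}{82433} - \frac{160141}{290247} = \frac{109831027036}{23925930951}$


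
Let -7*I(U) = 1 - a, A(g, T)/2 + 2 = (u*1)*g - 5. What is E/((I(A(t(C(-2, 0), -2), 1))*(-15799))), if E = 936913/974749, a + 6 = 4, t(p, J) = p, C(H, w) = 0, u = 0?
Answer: 936913/6600025479 ≈ 0.00014196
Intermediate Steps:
a = -2 (a = -6 + 4 = -2)
A(g, T) = -14 (A(g, T) = -4 + 2*((0*1)*g - 5) = -4 + 2*(0*g - 5) = -4 + 2*(0 - 5) = -4 + 2*(-5) = -4 - 10 = -14)
I(U) = -3/7 (I(U) = -(1 - 1*(-2))/7 = -(1 + 2)/7 = -1/7*3 = -3/7)
E = 936913/974749 (E = 936913*(1/974749) = 936913/974749 ≈ 0.96118)
E/((I(A(t(C(-2, 0), -2), 1))*(-15799))) = 936913/(974749*((-3/7*(-15799)))) = (936913/974749)/6771 = (936913/974749)*(1/6771) = 936913/6600025479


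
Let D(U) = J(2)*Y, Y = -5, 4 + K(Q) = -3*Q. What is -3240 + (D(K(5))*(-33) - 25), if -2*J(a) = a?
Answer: -3430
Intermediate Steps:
J(a) = -a/2
K(Q) = -4 - 3*Q
D(U) = 5 (D(U) = -1/2*2*(-5) = -1*(-5) = 5)
-3240 + (D(K(5))*(-33) - 25) = -3240 + (5*(-33) - 25) = -3240 + (-165 - 25) = -3240 - 190 = -3430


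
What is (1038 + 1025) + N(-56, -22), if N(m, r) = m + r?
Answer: 1985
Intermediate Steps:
(1038 + 1025) + N(-56, -22) = (1038 + 1025) + (-56 - 22) = 2063 - 78 = 1985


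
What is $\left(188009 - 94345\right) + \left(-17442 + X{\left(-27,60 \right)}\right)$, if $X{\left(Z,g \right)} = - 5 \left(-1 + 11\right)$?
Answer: $76172$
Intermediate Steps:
$X{\left(Z,g \right)} = -50$ ($X{\left(Z,g \right)} = \left(-5\right) 10 = -50$)
$\left(188009 - 94345\right) + \left(-17442 + X{\left(-27,60 \right)}\right) = \left(188009 - 94345\right) - 17492 = 93664 - 17492 = 76172$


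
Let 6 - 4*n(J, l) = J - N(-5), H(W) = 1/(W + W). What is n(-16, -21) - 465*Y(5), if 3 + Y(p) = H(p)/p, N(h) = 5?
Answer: 27849/20 ≈ 1392.4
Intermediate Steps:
H(W) = 1/(2*W)
n(J, l) = 11/4 - J/4 (n(J, l) = 3/2 - (J - 1*5)/4 = 3/2 - (J - 5)/4 = 3/2 - (-5 + J)/4 = 3/2 + (5/4 - J/4) = 11/4 - J/4)
Y(p) = -3 + 1/(2*p**2) (Y(p) = -3 + (1/(2*p))/p = -3 + 1/(2*p**2))
n(-16, -21) - 465*Y(5) = (11/4 - 1/4*(-16)) - 465*(-3 + (1/2)/5**2) = (11/4 + 4) - 465*(-3 + (1/2)*(1/25)) = 27/4 - 465*(-3 + 1/50) = 27/4 - 465*(-149/50) = 27/4 + 13857/10 = 27849/20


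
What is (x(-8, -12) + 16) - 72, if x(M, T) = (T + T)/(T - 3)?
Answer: -272/5 ≈ -54.400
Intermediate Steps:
x(M, T) = 2*T/(-3 + T) (x(M, T) = (2*T)/(-3 + T) = 2*T/(-3 + T))
(x(-8, -12) + 16) - 72 = (2*(-12)/(-3 - 12) + 16) - 72 = (2*(-12)/(-15) + 16) - 72 = (2*(-12)*(-1/15) + 16) - 72 = (8/5 + 16) - 72 = 88/5 - 72 = -272/5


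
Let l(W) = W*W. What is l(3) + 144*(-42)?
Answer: -6039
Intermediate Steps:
l(W) = W²
l(3) + 144*(-42) = 3² + 144*(-42) = 9 - 6048 = -6039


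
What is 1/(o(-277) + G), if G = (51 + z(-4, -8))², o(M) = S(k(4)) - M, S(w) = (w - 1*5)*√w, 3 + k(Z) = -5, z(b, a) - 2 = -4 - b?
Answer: 1543/4762374 + 13*I*√2/4762374 ≈ 0.000324 + 3.8604e-6*I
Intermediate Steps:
z(b, a) = -2 - b (z(b, a) = 2 + (-4 - b) = -2 - b)
k(Z) = -8 (k(Z) = -3 - 5 = -8)
S(w) = √w*(-5 + w) (S(w) = (w - 5)*√w = (-5 + w)*√w = √w*(-5 + w))
o(M) = -M - 26*I*√2 (o(M) = √(-8)*(-5 - 8) - M = (2*I*√2)*(-13) - M = -26*I*√2 - M = -M - 26*I*√2)
G = 2809 (G = (51 + (-2 - 1*(-4)))² = (51 + (-2 + 4))² = (51 + 2)² = 53² = 2809)
1/(o(-277) + G) = 1/((-1*(-277) - 26*I*√2) + 2809) = 1/((277 - 26*I*√2) + 2809) = 1/(3086 - 26*I*√2)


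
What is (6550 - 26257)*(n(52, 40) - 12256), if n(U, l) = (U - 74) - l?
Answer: 242750826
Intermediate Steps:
n(U, l) = -74 + U - l (n(U, l) = (-74 + U) - l = -74 + U - l)
(6550 - 26257)*(n(52, 40) - 12256) = (6550 - 26257)*((-74 + 52 - 1*40) - 12256) = -19707*((-74 + 52 - 40) - 12256) = -19707*(-62 - 12256) = -19707*(-12318) = 242750826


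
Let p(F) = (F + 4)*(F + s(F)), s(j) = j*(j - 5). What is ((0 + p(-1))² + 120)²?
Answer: 119025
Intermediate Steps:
s(j) = j*(-5 + j)
p(F) = (4 + F)*(F + F*(-5 + F)) (p(F) = (F + 4)*(F + F*(-5 + F)) = (4 + F)*(F + F*(-5 + F)))
((0 + p(-1))² + 120)² = ((0 - (-16 + (-1)²))² + 120)² = ((0 - (-16 + 1))² + 120)² = ((0 - 1*(-15))² + 120)² = ((0 + 15)² + 120)² = (15² + 120)² = (225 + 120)² = 345² = 119025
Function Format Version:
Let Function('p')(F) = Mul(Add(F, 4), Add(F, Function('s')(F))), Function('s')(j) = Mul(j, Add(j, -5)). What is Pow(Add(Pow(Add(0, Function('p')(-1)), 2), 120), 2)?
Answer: 119025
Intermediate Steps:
Function('s')(j) = Mul(j, Add(-5, j))
Function('p')(F) = Mul(Add(4, F), Add(F, Mul(F, Add(-5, F)))) (Function('p')(F) = Mul(Add(F, 4), Add(F, Mul(F, Add(-5, F)))) = Mul(Add(4, F), Add(F, Mul(F, Add(-5, F)))))
Pow(Add(Pow(Add(0, Function('p')(-1)), 2), 120), 2) = Pow(Add(Pow(Add(0, Mul(-1, Add(-16, Pow(-1, 2)))), 2), 120), 2) = Pow(Add(Pow(Add(0, Mul(-1, Add(-16, 1))), 2), 120), 2) = Pow(Add(Pow(Add(0, Mul(-1, -15)), 2), 120), 2) = Pow(Add(Pow(Add(0, 15), 2), 120), 2) = Pow(Add(Pow(15, 2), 120), 2) = Pow(Add(225, 120), 2) = Pow(345, 2) = 119025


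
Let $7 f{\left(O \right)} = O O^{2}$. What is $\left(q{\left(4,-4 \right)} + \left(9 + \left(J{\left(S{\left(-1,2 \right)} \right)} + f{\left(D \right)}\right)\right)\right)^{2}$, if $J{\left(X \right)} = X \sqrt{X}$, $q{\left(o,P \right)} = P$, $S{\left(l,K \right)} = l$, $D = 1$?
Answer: $\frac{1247}{49} - \frac{72 i}{7} \approx 25.449 - 10.286 i$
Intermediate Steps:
$J{\left(X \right)} = X^{\frac{3}{2}}$
$f{\left(O \right)} = \frac{O^{3}}{7}$ ($f{\left(O \right)} = \frac{O O^{2}}{7} = \frac{O^{3}}{7}$)
$\left(q{\left(4,-4 \right)} + \left(9 + \left(J{\left(S{\left(-1,2 \right)} \right)} + f{\left(D \right)}\right)\right)\right)^{2} = \left(-4 + \left(9 + \left(\left(-1\right)^{\frac{3}{2}} + \frac{1^{3}}{7}\right)\right)\right)^{2} = \left(-4 + \left(9 + \left(- i + \frac{1}{7} \cdot 1\right)\right)\right)^{2} = \left(-4 + \left(9 + \left(- i + \frac{1}{7}\right)\right)\right)^{2} = \left(-4 + \left(9 + \left(\frac{1}{7} - i\right)\right)\right)^{2} = \left(-4 + \left(\frac{64}{7} - i\right)\right)^{2} = \left(\frac{36}{7} - i\right)^{2}$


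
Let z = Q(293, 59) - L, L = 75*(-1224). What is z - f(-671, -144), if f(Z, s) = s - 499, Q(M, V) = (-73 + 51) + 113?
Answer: 92534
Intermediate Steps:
Q(M, V) = 91 (Q(M, V) = -22 + 113 = 91)
L = -91800
f(Z, s) = -499 + s
z = 91891 (z = 91 - 1*(-91800) = 91 + 91800 = 91891)
z - f(-671, -144) = 91891 - (-499 - 144) = 91891 - 1*(-643) = 91891 + 643 = 92534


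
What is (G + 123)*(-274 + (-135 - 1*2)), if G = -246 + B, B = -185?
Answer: 126588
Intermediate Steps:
G = -431 (G = -246 - 185 = -431)
(G + 123)*(-274 + (-135 - 1*2)) = (-431 + 123)*(-274 + (-135 - 1*2)) = -308*(-274 + (-135 - 2)) = -308*(-274 - 137) = -308*(-411) = 126588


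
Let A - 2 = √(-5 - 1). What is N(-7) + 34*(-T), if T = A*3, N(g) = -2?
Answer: -206 - 102*I*√6 ≈ -206.0 - 249.85*I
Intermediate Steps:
A = 2 + I*√6 (A = 2 + √(-5 - 1) = 2 + √(-6) = 2 + I*√6 ≈ 2.0 + 2.4495*I)
T = 6 + 3*I*√6 (T = (2 + I*√6)*3 = 6 + 3*I*√6 ≈ 6.0 + 7.3485*I)
N(-7) + 34*(-T) = -2 + 34*(-(6 + 3*I*√6)) = -2 + 34*(-6 - 3*I*√6) = -2 + (-204 - 102*I*√6) = -206 - 102*I*√6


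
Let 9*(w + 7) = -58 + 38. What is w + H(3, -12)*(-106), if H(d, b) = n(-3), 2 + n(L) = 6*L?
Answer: 18997/9 ≈ 2110.8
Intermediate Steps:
n(L) = -2 + 6*L
H(d, b) = -20 (H(d, b) = -2 + 6*(-3) = -2 - 18 = -20)
w = -83/9 (w = -7 + (-58 + 38)/9 = -7 + (⅑)*(-20) = -7 - 20/9 = -83/9 ≈ -9.2222)
w + H(3, -12)*(-106) = -83/9 - 20*(-106) = -83/9 + 2120 = 18997/9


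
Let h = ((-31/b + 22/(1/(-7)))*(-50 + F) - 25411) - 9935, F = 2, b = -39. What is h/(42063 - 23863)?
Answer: -181949/118300 ≈ -1.5380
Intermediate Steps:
h = -363898/13 (h = ((-31/(-39) + 22/(1/(-7)))*(-50 + 2) - 25411) - 9935 = ((-31*(-1/39) + 22/(-⅐))*(-48) - 25411) - 9935 = ((31/39 + 22*(-7))*(-48) - 25411) - 9935 = ((31/39 - 154)*(-48) - 25411) - 9935 = (-5975/39*(-48) - 25411) - 9935 = (95600/13 - 25411) - 9935 = -234743/13 - 9935 = -363898/13 ≈ -27992.)
h/(42063 - 23863) = -363898/(13*(42063 - 23863)) = -363898/13/18200 = -363898/13*1/18200 = -181949/118300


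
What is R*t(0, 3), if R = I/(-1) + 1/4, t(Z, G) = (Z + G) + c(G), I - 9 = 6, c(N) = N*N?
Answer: -177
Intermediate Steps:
c(N) = N**2
I = 15 (I = 9 + 6 = 15)
t(Z, G) = G + Z + G**2 (t(Z, G) = (Z + G) + G**2 = (G + Z) + G**2 = G + Z + G**2)
R = -59/4 (R = 15/(-1) + 1/4 = 15*(-1) + 1*(1/4) = -15 + 1/4 = -59/4 ≈ -14.750)
R*t(0, 3) = -59*(3 + 0 + 3**2)/4 = -59*(3 + 0 + 9)/4 = -59/4*12 = -177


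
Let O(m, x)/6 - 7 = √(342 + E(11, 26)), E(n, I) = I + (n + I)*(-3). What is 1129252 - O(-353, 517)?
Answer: 1129210 - 6*√257 ≈ 1.1291e+6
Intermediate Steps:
E(n, I) = -3*n - 2*I (E(n, I) = I + (I + n)*(-3) = I + (-3*I - 3*n) = -3*n - 2*I)
O(m, x) = 42 + 6*√257 (O(m, x) = 42 + 6*√(342 + (-3*11 - 2*26)) = 42 + 6*√(342 + (-33 - 52)) = 42 + 6*√(342 - 85) = 42 + 6*√257)
1129252 - O(-353, 517) = 1129252 - (42 + 6*√257) = 1129252 + (-42 - 6*√257) = 1129210 - 6*√257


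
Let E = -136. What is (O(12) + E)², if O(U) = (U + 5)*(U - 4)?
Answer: 0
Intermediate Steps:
O(U) = (-4 + U)*(5 + U) (O(U) = (5 + U)*(-4 + U) = (-4 + U)*(5 + U))
(O(12) + E)² = ((-20 + 12 + 12²) - 136)² = ((-20 + 12 + 144) - 136)² = (136 - 136)² = 0² = 0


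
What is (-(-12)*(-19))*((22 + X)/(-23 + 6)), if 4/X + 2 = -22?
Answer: 4978/17 ≈ 292.82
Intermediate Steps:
X = -⅙ (X = 4/(-2 - 22) = 4/(-24) = 4*(-1/24) = -⅙ ≈ -0.16667)
(-(-12)*(-19))*((22 + X)/(-23 + 6)) = (-(-12)*(-19))*((22 - ⅙)/(-23 + 6)) = (-12*19)*((131/6)/(-17)) = -4978*(-1)/17 = -228*(-131/102) = 4978/17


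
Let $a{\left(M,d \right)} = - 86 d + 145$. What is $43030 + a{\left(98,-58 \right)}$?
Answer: $48163$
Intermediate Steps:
$a{\left(M,d \right)} = 145 - 86 d$
$43030 + a{\left(98,-58 \right)} = 43030 + \left(145 - -4988\right) = 43030 + \left(145 + 4988\right) = 43030 + 5133 = 48163$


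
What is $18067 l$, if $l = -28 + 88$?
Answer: $1084020$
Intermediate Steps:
$l = 60$
$18067 l = 18067 \cdot 60 = 1084020$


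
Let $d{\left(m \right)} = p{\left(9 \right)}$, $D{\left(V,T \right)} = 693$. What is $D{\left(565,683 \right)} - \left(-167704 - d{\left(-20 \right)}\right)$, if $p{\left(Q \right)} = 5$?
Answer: $168402$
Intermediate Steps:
$d{\left(m \right)} = 5$
$D{\left(565,683 \right)} - \left(-167704 - d{\left(-20 \right)}\right) = 693 - \left(-167704 - 5\right) = 693 - -167709 = 693 + 167709 = 168402$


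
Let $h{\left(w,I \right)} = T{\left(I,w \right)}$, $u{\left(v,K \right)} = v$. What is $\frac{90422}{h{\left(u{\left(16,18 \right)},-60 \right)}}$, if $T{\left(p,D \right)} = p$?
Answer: $- \frac{45211}{30} \approx -1507.0$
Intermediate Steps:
$h{\left(w,I \right)} = I$
$\frac{90422}{h{\left(u{\left(16,18 \right)},-60 \right)}} = \frac{90422}{-60} = 90422 \left(- \frac{1}{60}\right) = - \frac{45211}{30}$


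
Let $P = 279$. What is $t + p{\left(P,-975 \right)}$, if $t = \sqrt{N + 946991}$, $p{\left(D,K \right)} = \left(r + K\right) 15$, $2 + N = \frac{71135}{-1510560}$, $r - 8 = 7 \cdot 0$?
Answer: $-14505 + \frac{\sqrt{600230932283018}}{25176} \approx -13532.0$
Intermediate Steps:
$r = 8$ ($r = 8 + 7 \cdot 0 = 8 + 0 = 8$)
$N = - \frac{618451}{302112}$ ($N = -2 + \frac{71135}{-1510560} = -2 + 71135 \left(- \frac{1}{1510560}\right) = -2 - \frac{14227}{302112} = - \frac{618451}{302112} \approx -2.0471$)
$p{\left(D,K \right)} = 120 + 15 K$ ($p{\left(D,K \right)} = \left(8 + K\right) 15 = 120 + 15 K$)
$t = \frac{\sqrt{600230932283018}}{25176}$ ($t = \sqrt{- \frac{618451}{302112} + 946991} = \sqrt{\frac{286096726541}{302112}} = \frac{\sqrt{600230932283018}}{25176} \approx 973.13$)
$t + p{\left(P,-975 \right)} = \frac{\sqrt{600230932283018}}{25176} + \left(120 + 15 \left(-975\right)\right) = \frac{\sqrt{600230932283018}}{25176} + \left(120 - 14625\right) = \frac{\sqrt{600230932283018}}{25176} - 14505 = -14505 + \frac{\sqrt{600230932283018}}{25176}$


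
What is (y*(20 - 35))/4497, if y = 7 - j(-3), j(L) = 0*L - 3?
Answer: -50/1499 ≈ -0.033356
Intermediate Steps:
j(L) = -3 (j(L) = 0 - 3 = -3)
y = 10 (y = 7 - 1*(-3) = 7 + 3 = 10)
(y*(20 - 35))/4497 = (10*(20 - 35))/4497 = (10*(-15))*(1/4497) = -150*1/4497 = -50/1499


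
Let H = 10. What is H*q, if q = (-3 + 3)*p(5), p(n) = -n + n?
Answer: 0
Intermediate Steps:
p(n) = 0
q = 0 (q = (-3 + 3)*0 = 0*0 = 0)
H*q = 10*0 = 0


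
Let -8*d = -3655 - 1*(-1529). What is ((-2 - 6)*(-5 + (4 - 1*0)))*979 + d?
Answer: 32391/4 ≈ 8097.8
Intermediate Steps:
d = 1063/4 (d = -(-3655 - 1*(-1529))/8 = -(-3655 + 1529)/8 = -⅛*(-2126) = 1063/4 ≈ 265.75)
((-2 - 6)*(-5 + (4 - 1*0)))*979 + d = ((-2 - 6)*(-5 + (4 - 1*0)))*979 + 1063/4 = -8*(-5 + (4 + 0))*979 + 1063/4 = -8*(-5 + 4)*979 + 1063/4 = -8*(-1)*979 + 1063/4 = 8*979 + 1063/4 = 7832 + 1063/4 = 32391/4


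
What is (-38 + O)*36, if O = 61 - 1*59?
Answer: -1296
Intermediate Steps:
O = 2 (O = 61 - 59 = 2)
(-38 + O)*36 = (-38 + 2)*36 = -36*36 = -1296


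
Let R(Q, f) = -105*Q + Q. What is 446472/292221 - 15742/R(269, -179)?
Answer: 316493401/151392124 ≈ 2.0906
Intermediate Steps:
R(Q, f) = -104*Q
446472/292221 - 15742/R(269, -179) = 446472/292221 - 15742/((-104*269)) = 446472*(1/292221) - 15742/(-27976) = 16536/10823 - 15742*(-1/27976) = 16536/10823 + 7871/13988 = 316493401/151392124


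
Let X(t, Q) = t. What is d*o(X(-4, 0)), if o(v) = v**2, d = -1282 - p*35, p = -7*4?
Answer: -4832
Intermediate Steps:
p = -28
d = -302 (d = -1282 - (-28)*35 = -1282 - 1*(-980) = -1282 + 980 = -302)
d*o(X(-4, 0)) = -302*(-4)**2 = -302*16 = -4832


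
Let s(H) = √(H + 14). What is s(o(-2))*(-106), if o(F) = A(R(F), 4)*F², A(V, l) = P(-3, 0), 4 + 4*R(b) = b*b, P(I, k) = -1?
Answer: -106*√10 ≈ -335.20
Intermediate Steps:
R(b) = -1 + b²/4 (R(b) = -1 + (b*b)/4 = -1 + b²/4)
A(V, l) = -1
o(F) = -F²
s(H) = √(14 + H)
s(o(-2))*(-106) = √(14 - 1*(-2)²)*(-106) = √(14 - 1*4)*(-106) = √(14 - 4)*(-106) = √10*(-106) = -106*√10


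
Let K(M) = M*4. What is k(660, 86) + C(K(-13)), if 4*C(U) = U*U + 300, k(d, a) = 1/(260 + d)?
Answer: 690921/920 ≈ 751.00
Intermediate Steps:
K(M) = 4*M
C(U) = 75 + U**2/4 (C(U) = (U*U + 300)/4 = (U**2 + 300)/4 = (300 + U**2)/4 = 75 + U**2/4)
k(660, 86) + C(K(-13)) = 1/(260 + 660) + (75 + (4*(-13))**2/4) = 1/920 + (75 + (1/4)*(-52)**2) = 1/920 + (75 + (1/4)*2704) = 1/920 + (75 + 676) = 1/920 + 751 = 690921/920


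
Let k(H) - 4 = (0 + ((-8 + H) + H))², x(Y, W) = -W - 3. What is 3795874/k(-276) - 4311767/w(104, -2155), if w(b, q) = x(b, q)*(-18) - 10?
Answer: 187407789034/1518862573 ≈ 123.39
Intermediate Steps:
x(Y, W) = -3 - W
k(H) = 4 + (-8 + 2*H)² (k(H) = 4 + (0 + ((-8 + H) + H))² = 4 + (0 + (-8 + 2*H))² = 4 + (-8 + 2*H)²)
w(b, q) = 44 + 18*q (w(b, q) = (-3 - q)*(-18) - 10 = (54 + 18*q) - 10 = 44 + 18*q)
3795874/k(-276) - 4311767/w(104, -2155) = 3795874/(4 + 4*(-4 - 276)²) - 4311767/(44 + 18*(-2155)) = 3795874/(4 + 4*(-280)²) - 4311767/(44 - 38790) = 3795874/(4 + 4*78400) - 4311767/(-38746) = 3795874/(4 + 313600) - 4311767*(-1/38746) = 3795874/313604 + 4311767/38746 = 3795874*(1/313604) + 4311767/38746 = 1897937/156802 + 4311767/38746 = 187407789034/1518862573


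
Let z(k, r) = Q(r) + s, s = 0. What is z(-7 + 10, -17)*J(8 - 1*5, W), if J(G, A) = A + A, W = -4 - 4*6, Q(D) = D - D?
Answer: 0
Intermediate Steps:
Q(D) = 0
z(k, r) = 0 (z(k, r) = 0 + 0 = 0)
W = -28 (W = -4 - 24 = -28)
J(G, A) = 2*A
z(-7 + 10, -17)*J(8 - 1*5, W) = 0*(2*(-28)) = 0*(-56) = 0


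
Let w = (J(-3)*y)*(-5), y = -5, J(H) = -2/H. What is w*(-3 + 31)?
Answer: 1400/3 ≈ 466.67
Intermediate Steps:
w = 50/3 (w = (-2/(-3)*(-5))*(-5) = (-2*(-⅓)*(-5))*(-5) = ((⅔)*(-5))*(-5) = -10/3*(-5) = 50/3 ≈ 16.667)
w*(-3 + 31) = 50*(-3 + 31)/3 = (50/3)*28 = 1400/3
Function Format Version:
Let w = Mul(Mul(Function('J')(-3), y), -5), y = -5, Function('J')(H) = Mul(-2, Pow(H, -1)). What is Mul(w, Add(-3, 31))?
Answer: Rational(1400, 3) ≈ 466.67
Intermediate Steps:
w = Rational(50, 3) (w = Mul(Mul(Mul(-2, Pow(-3, -1)), -5), -5) = Mul(Mul(Mul(-2, Rational(-1, 3)), -5), -5) = Mul(Mul(Rational(2, 3), -5), -5) = Mul(Rational(-10, 3), -5) = Rational(50, 3) ≈ 16.667)
Mul(w, Add(-3, 31)) = Mul(Rational(50, 3), Add(-3, 31)) = Mul(Rational(50, 3), 28) = Rational(1400, 3)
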